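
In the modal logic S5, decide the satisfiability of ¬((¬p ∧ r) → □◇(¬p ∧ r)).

1. ¬((¬p ∧ r) → □◇(¬p ∧ r)), u
2. ¬p ∧ r, u
3. ¬□◇(¬p ∧ r), u
4. ¬p, u
5. r, u
6. ¬◇(¬p ∧ r), v
7. ¬(¬p ∧ r), u
8. ¬(¬p ∧ r), v
9. ¬r, u
Accessibility: uRu, uRv, vRu, vRv
Branch closes: r and ¬r both at u.
All branches of the tableau close; one closing branch shown above.

Unsatisfiable (every branch closes)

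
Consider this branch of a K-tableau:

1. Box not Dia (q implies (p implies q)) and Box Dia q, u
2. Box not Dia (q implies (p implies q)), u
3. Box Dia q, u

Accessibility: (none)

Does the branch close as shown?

No, open

There is no literal clash: for every atom and world, at most one sign appears.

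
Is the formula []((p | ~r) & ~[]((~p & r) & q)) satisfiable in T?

1. []((p | ~r) & ~[]((~p & r) & q)), w0
2. (p | ~r) & ~[]((~p & r) & q), w0   [[]-rule on 1 via w0Rw0]
3. p | ~r, w0   [&-rule on 2]
4. ~[]((~p & r) & q), w0   [&-rule on 2]
5. ~r, w0   [|-rule on 3 (branches; this branch)]
6. ~((~p & r) & q), w1   [~[]-rule on 4: fresh world w1, w0Rw1]
7. (p | ~r) & ~[]((~p & r) & q), w1   [[]-rule on 1 via w0Rw1]
8. p | ~r, w1   [&-rule on 7]
9. ~[]((~p & r) & q), w1   [&-rule on 7]
10. ~q, w1   [~&-rule on 6 (branches; this branch)]
11. ~r, w1   [|-rule on 8 (branches; this branch)]
12. ~((~p & r) & q), w2   [~[]-rule on 9: fresh world w2, w1Rw2]
13. ~q, w2   [~&-rule on 12 (branches; this branch)]
Accessibility: w0Rw0, w0Rw1, w1Rw1, w1Rw2, w2Rw2

Satisfiable (open branch found)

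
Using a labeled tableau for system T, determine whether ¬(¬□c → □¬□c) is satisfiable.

1. ¬(¬□c → □¬□c), u
2. ¬□c, u   [¬→-rule on 1]
3. ¬□¬□c, u   [¬→-rule on 1]
4. ¬c, v   [¬□-rule on 2: fresh world v, uRv]
5. □c, w   [¬□-rule on 3: fresh world w, uRw]
6. c, w   [□-rule on 5 via wRw]
Accessibility: uRu, uRv, uRw, vRv, wRw

Satisfiable (open branch found)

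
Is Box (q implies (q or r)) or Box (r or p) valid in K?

Yes, valid

Tableau for the negation not (Box (q implies (q or r)) or Box (r or p)):
1. not (Box (q implies (q or r)) or Box (r or p)), w0
2. not Box (q implies (q or r)), w0   [neg-or-rule on 1]
3. not Box (r or p), w0   [neg-or-rule on 1]
4. not (q implies (q or r)), w1   [neg-Box-rule on 2: fresh world w1, w0Rw1]
5. q, w1   [neg-implies-rule on 4]
6. not (q or r), w1   [neg-implies-rule on 4]
7. not q, w1   [neg-or-rule on 6]
8. not r, w1   [neg-or-rule on 6]
Accessibility: w0Rw1
Branch closes: q and not q both at w1.
Every branch of the negation's tableau closes; the branch above is one of them.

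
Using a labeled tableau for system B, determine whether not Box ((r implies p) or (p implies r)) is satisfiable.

No, unsatisfiable

1. not Box ((r implies p) or (p implies r)), u
2. not ((r implies p) or (p implies r)), v   [neg-Box-rule on 1: fresh world v, uRv]
3. not (r implies p), v   [neg-or-rule on 2]
4. not (p implies r), v   [neg-or-rule on 2]
5. r, v   [neg-implies-rule on 3]
6. not p, v   [neg-implies-rule on 3]
7. p, v   [neg-implies-rule on 4]
8. not r, v   [neg-implies-rule on 4]
Accessibility: uRu, uRv, vRu, vRv
Branch closes: p and not p both at v.
All branches of the tableau close; one closing branch shown above.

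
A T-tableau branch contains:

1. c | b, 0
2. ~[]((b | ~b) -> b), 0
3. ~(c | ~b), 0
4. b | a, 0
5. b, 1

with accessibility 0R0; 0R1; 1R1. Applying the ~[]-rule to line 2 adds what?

a fresh world 2 with 0R2, and ~((b | ~b) -> b) at 2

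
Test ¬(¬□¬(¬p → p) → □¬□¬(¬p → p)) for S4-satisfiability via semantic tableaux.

Satisfiable

1. ¬(¬□¬(¬p → p) → □¬□¬(¬p → p)), u
2. ¬□¬(¬p → p), u
3. ¬□¬□¬(¬p → p), u
4. ¬p → p, v
5. p, v
6. □¬(¬p → p), w
7. ¬(¬p → p), w
8. ¬p, w
Accessibility: uRu, uRv, uRw, vRv, wRw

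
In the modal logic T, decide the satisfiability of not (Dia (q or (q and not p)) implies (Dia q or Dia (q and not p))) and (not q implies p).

1. not (Dia (q or (q and not p)) implies (Dia q or Dia (q and not p))) and (not q implies p), u
2. not (Dia (q or (q and not p)) implies (Dia q or Dia (q and not p))), u   [and-rule on 1]
3. not q implies p, u   [and-rule on 1]
4. Dia (q or (q and not p)), u   [neg-implies-rule on 2]
5. not (Dia q or Dia (q and not p)), u   [neg-implies-rule on 2]
6. not Dia q, u   [neg-or-rule on 5]
7. not Dia (q and not p), u   [neg-or-rule on 5]
8. not q, u   [neg-Dia-rule on 6 via uRu]
9. not (q and not p), u   [neg-Dia-rule on 7 via uRu]
10. p, u   [implies-rule on 3 (branches; this branch)]
11. q or (q and not p), v   [Dia-rule on 4: fresh world v, uRv]
12. not q, v   [neg-Dia-rule on 6 via uRv]
13. not (q and not p), v   [neg-Dia-rule on 7 via uRv]
14. q and not p, v   [or-rule on 11 (branches; this branch)]
15. q, v   [and-rule on 14]
16. not p, v   [and-rule on 14]
Accessibility: uRu, uRv, vRv
Branch closes: q and not q both at v.
(One branch shown.) All branches close.

No, unsatisfiable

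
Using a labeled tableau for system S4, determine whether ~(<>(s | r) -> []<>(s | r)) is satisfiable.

Yes, satisfiable

1. ~(<>(s | r) -> []<>(s | r)), 0
2. <>(s | r), 0   [~->-rule on 1]
3. ~[]<>(s | r), 0   [~->-rule on 1]
4. s | r, 1   [<>-rule on 2: fresh world 1, 0R1]
5. r, 1   [|-rule on 4 (branches; this branch)]
6. ~<>(s | r), 2   [~[]-rule on 3: fresh world 2, 0R2]
7. ~(s | r), 2   [~<>-rule on 6 via 2R2]
8. ~s, 2   [~|-rule on 7]
9. ~r, 2   [~|-rule on 7]
Accessibility: 0R0, 0R1, 0R2, 1R1, 2R2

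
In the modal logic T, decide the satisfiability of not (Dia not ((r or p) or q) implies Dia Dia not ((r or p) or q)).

Unsatisfiable

1. not (Dia not ((r or p) or q) implies Dia Dia not ((r or p) or q)), w0
2. Dia not ((r or p) or q), w0
3. not Dia Dia not ((r or p) or q), w0
4. not Dia not ((r or p) or q), w0
5. (r or p) or q, w0
6. r or p, w0
7. p, w0
8. not ((r or p) or q), w1
9. not (r or p), w1
10. not q, w1
11. not r, w1
12. not p, w1
13. not Dia not ((r or p) or q), w1
14. (r or p) or q, w1
15. r or p, w1
16. p, w1
Accessibility: w0Rw0, w0Rw1, w1Rw1
Branch closes: p and not p both at w1.
(One branch shown.) All branches close.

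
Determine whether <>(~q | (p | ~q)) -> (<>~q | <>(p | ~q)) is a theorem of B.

Tableau for the negation ~(<>(~q | (p | ~q)) -> (<>~q | <>(p | ~q))):
1. ~(<>(~q | (p | ~q)) -> (<>~q | <>(p | ~q))), w0
2. <>(~q | (p | ~q)), w0
3. ~(<>~q | <>(p | ~q)), w0
4. ~<>~q, w0
5. ~<>(p | ~q), w0
6. q, w0
7. ~(p | ~q), w0
8. ~p, w0
9. ~q | (p | ~q), w1
10. q, w1
11. ~(p | ~q), w1
12. ~p, w1
13. p | ~q, w1
14. ~q, w1
Accessibility: w0Rw0, w0Rw1, w1Rw0, w1Rw1
Branch closes: q and ~q both at w1.
All branches of the negation close; one closing branch shown above.

Valid in B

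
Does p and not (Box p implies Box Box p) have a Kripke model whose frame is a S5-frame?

Unsatisfiable

1. p and not (Box p implies Box Box p), u
2. p, u
3. not (Box p implies Box Box p), u
4. Box p, u
5. not Box Box p, u
6. not Box p, v
7. p, v
8. not p, w
9. p, w
Accessibility: uRu, uRv, uRw, vRu, vRv, vRw, wRu, wRv, wRw
Branch closes: p and not p both at w.
Every branch closes; the branch above is one of them.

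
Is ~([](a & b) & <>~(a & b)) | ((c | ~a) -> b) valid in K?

Yes, valid

Tableau for the negation ~(~([](a & b) & <>~(a & b)) | ((c | ~a) -> b)):
1. ~(~([](a & b) & <>~(a & b)) | ((c | ~a) -> b)), u
2. [](a & b) & <>~(a & b), u   [~|-rule on 1]
3. ~((c | ~a) -> b), u   [~|-rule on 1]
4. [](a & b), u   [&-rule on 2]
5. <>~(a & b), u   [&-rule on 2]
6. c | ~a, u   [~->-rule on 3]
7. ~b, u   [~->-rule on 3]
8. ~a, u   [|-rule on 6 (branches; this branch)]
9. ~(a & b), v   [<>-rule on 5: fresh world v, uRv]
10. a & b, v   [[]-rule on 4 via uRv]
11. a, v   [&-rule on 10]
12. b, v   [&-rule on 10]
13. ~b, v   [~&-rule on 9 (branches; this branch)]
Accessibility: uRv
Branch closes: b and ~b both at v.
Every branch of the negation's tableau closes; the branch above is one of them.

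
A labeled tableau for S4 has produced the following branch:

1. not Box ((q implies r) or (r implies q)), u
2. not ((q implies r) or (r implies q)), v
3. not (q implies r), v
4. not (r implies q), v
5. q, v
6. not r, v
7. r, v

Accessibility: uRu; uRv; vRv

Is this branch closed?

Both r and not r appear at v.

Yes, closed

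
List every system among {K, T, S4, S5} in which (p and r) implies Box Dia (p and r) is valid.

S5

S5-tableau for the negation not ((p and r) implies Box Dia (p and r)):
1. not ((p and r) implies Box Dia (p and r)), w0
2. p and r, w0
3. not Box Dia (p and r), w0
4. p, w0
5. r, w0
6. not Dia (p and r), w1
7. not (p and r), w0
8. not (p and r), w1
9. not r, w0
Accessibility: w0Rw0, w0Rw1, w1Rw0, w1Rw1
Branch closes: r and not r both at w0.
Every branch closes (one shown): valid in S5.
S4-tableau for the negation not ((p and r) implies Box Dia (p and r)):
1. not ((p and r) implies Box Dia (p and r)), w0
2. p and r, w0
3. not Box Dia (p and r), w0
4. p, w0
5. r, w0
6. not Dia (p and r), w1
7. not (p and r), w1
8. not r, w1
Accessibility: w0Rw0, w0Rw1, w1Rw1
Complete open branch: countermodel on an S4-frame, so not valid in S4, nor in K, T (the same frame is also a K-frame and a T-frame).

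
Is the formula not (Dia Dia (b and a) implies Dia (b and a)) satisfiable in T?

Satisfiable

1. not (Dia Dia (b and a) implies Dia (b and a)), 0
2. Dia Dia (b and a), 0
3. not Dia (b and a), 0
4. not (b and a), 0
5. not a, 0
6. Dia (b and a), 1
7. not (b and a), 1
8. not a, 1
9. b and a, 2
10. b, 2
11. a, 2
Accessibility: 0R0, 0R1, 1R1, 1R2, 2R2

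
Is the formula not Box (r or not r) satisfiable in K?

1. not Box (r or not r), u
2. not (r or not r), v
3. not r, v
4. r, v
Accessibility: uRv
Branch closes: r and not r both at v.
All branches of the tableau close; one closing branch shown above.

No, unsatisfiable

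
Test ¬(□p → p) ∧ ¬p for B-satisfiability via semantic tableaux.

Unsatisfiable (every branch closes)

1. ¬(□p → p) ∧ ¬p, u
2. ¬(□p → p), u
3. ¬p, u
4. □p, u
5. p, u
Accessibility: uRu
Branch closes: p and ¬p both at u.
Every branch closes; the branch above is one of them.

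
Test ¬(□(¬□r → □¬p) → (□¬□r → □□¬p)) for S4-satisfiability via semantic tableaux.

1. ¬(□(¬□r → □¬p) → (□¬□r → □□¬p)), w0
2. □(¬□r → □¬p), w0
3. ¬(□¬□r → □□¬p), w0
4. □¬□r, w0
5. ¬□□¬p, w0
6. ¬□r → □¬p, w0
7. ¬□r, w0
8. □¬p, w0
9. ¬p, w0
10. ¬□¬p, w1
11. ¬□r → □¬p, w1
12. ¬□r, w1
13. ¬p, w1
14. □r, w1
15. r, w1
16. ¬r, w2
17. ¬□r → □¬p, w2
18. ¬□r, w2
19. ¬p, w2
20. □¬p, w2
21. p, w3
22. ¬□r → □¬p, w3
23. ¬□r, w3
24. ¬p, w3
Accessibility: w0Rw0, w0Rw1, w0Rw2, w0Rw3, w1Rw1, w1Rw3, w2Rw2, w3Rw3
Branch closes: p and ¬p both at w3.
Every branch closes; the branch above is one of them.

Unsatisfiable (every branch closes)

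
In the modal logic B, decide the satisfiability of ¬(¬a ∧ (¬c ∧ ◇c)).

1. ¬(¬a ∧ (¬c ∧ ◇c)), u
2. ¬(¬c ∧ ◇c), u
3. ¬◇c, u
4. ¬c, u
Accessibility: uRu

Satisfiable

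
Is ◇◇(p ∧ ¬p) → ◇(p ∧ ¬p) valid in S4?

Tableau for the negation ¬(◇◇(p ∧ ¬p) → ◇(p ∧ ¬p)):
1. ¬(◇◇(p ∧ ¬p) → ◇(p ∧ ¬p)), 0
2. ◇◇(p ∧ ¬p), 0
3. ¬◇(p ∧ ¬p), 0
4. ¬(p ∧ ¬p), 0
5. p, 0
6. ◇(p ∧ ¬p), 1
7. ¬(p ∧ ¬p), 1
8. p, 1
9. p ∧ ¬p, 2
10. p, 2
11. ¬p, 2
Accessibility: 0R0, 0R1, 0R2, 1R1, 1R2, 2R2
Branch closes: p and ¬p both at 2.
All branches of the negation close; one closing branch shown above.

Valid in S4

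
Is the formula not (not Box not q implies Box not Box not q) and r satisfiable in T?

Satisfiable (open branch found)

1. not (not Box not q implies Box not Box not q) and r, w0
2. not (not Box not q implies Box not Box not q), w0
3. r, w0
4. not Box not q, w0
5. not Box not Box not q, w0
6. q, w1
7. Box not q, w2
8. not q, w2
Accessibility: w0Rw0, w0Rw1, w0Rw2, w1Rw1, w2Rw2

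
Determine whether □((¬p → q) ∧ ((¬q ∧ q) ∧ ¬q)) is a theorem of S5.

Tableau for the negation ¬□((¬p → q) ∧ ((¬q ∧ q) ∧ ¬q)):
1. ¬□((¬p → q) ∧ ((¬q ∧ q) ∧ ¬q)), 0
2. ¬((¬p → q) ∧ ((¬q ∧ q) ∧ ¬q)), 1
3. ¬((¬q ∧ q) ∧ ¬q), 1
4. q, 1
Accessibility: 0R0, 0R1, 1R0, 1R1
The negation has an open branch (countermodel exists).

No, not valid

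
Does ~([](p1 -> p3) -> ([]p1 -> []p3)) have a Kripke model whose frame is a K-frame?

Unsatisfiable (every branch closes)

1. ~([](p1 -> p3) -> ([]p1 -> []p3)), 0
2. [](p1 -> p3), 0
3. ~([]p1 -> []p3), 0
4. []p1, 0
5. ~[]p3, 0
6. ~p3, 1
7. p1 -> p3, 1
8. p1, 1
9. p3, 1
Accessibility: 0R1
Branch closes: p3 and ~p3 both at 1.
(One branch shown.) All branches close.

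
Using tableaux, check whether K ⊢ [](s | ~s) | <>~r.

Tableau for the negation ~([](s | ~s) | <>~r):
1. ~([](s | ~s) | <>~r), w0
2. ~[](s | ~s), w0
3. ~<>~r, w0
4. ~(s | ~s), w1
5. ~s, w1
6. s, w1
Accessibility: w0Rw1
Branch closes: s and ~s both at w1.
All branches of the negation close; one closing branch shown above.

Valid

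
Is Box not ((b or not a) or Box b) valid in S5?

Tableau for the negation not Box not ((b or not a) or Box b):
1. not Box not ((b or not a) or Box b), 0
2. (b or not a) or Box b, 1   [neg-Box-rule on 1: fresh world 1, 0R1]
3. Box b, 1   [or-rule on 2 (branches; this branch)]
4. b, 0   [Box-rule on 3 via 1R0]
5. b, 1   [Box-rule on 3 via 1R1]
Accessibility: 0R0, 0R1, 1R0, 1R1
The negation has an open branch (countermodel exists).

Not valid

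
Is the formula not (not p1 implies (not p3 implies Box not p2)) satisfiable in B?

1. not (not p1 implies (not p3 implies Box not p2)), u
2. not p1, u   [neg-implies-rule on 1]
3. not (not p3 implies Box not p2), u   [neg-implies-rule on 1]
4. not p3, u   [neg-implies-rule on 3]
5. not Box not p2, u   [neg-implies-rule on 3]
6. p2, v   [neg-Box-rule on 5: fresh world v, uRv]
Accessibility: uRu, uRv, vRu, vRv

Satisfiable (open branch found)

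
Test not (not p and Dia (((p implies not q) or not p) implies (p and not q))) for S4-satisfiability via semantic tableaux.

1. not (not p and Dia (((p implies not q) or not p) implies (p and not q))), w0
2. not Dia (((p implies not q) or not p) implies (p and not q)), w0
3. not (((p implies not q) or not p) implies (p and not q)), w0
4. (p implies not q) or not p, w0
5. not (p and not q), w0
6. not p, w0
7. q, w0
Accessibility: w0Rw0

Satisfiable (open branch found)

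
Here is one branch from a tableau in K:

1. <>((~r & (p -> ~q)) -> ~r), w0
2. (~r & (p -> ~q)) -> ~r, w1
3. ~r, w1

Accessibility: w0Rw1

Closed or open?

No world carries both an atom and its negation.

No, open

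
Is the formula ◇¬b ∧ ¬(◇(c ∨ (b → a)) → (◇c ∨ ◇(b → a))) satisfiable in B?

Unsatisfiable

1. ◇¬b ∧ ¬(◇(c ∨ (b → a)) → (◇c ∨ ◇(b → a))), w0
2. ◇¬b, w0
3. ¬(◇(c ∨ (b → a)) → (◇c ∨ ◇(b → a))), w0
4. ◇(c ∨ (b → a)), w0
5. ¬(◇c ∨ ◇(b → a)), w0
6. ¬◇c, w0
7. ¬◇(b → a), w0
8. ¬c, w0
9. ¬(b → a), w0
10. b, w0
11. ¬a, w0
12. ¬b, w1
13. ¬c, w1
14. ¬(b → a), w1
15. b, w1
16. ¬a, w1
Accessibility: w0Rw0, w0Rw1, w1Rw0, w1Rw1
Branch closes: b and ¬b both at w1.
(One branch shown.) All branches close.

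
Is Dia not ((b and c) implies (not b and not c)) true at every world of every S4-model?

No, not valid

Tableau for the negation not Dia not ((b and c) implies (not b and not c)):
1. not Dia not ((b and c) implies (not b and not c)), u
2. (b and c) implies (not b and not c), u   [neg-Dia-rule on 1 via uRu]
3. not b and not c, u   [implies-rule on 2 (branches; this branch)]
4. not b, u   [and-rule on 3]
5. not c, u   [and-rule on 3]
Accessibility: uRu
The negation has an open branch (countermodel exists).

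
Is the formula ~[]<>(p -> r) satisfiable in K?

1. ~[]<>(p -> r), 0
2. ~<>(p -> r), 1   [~[]-rule on 1: fresh world 1, 0R1]
Accessibility: 0R1

Satisfiable (open branch found)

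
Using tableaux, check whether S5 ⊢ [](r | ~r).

Tableau for the negation ~[](r | ~r):
1. ~[](r | ~r), w0
2. ~(r | ~r), w1
3. ~r, w1
4. r, w1
Accessibility: w0Rw0, w0Rw1, w1Rw0, w1Rw1
Branch closes: r and ~r both at w1.
Every branch of the negation's tableau closes; the branch above is one of them.

Valid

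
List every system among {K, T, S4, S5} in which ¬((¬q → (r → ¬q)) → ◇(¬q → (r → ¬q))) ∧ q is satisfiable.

T-tableau for the formula:
1. ¬((¬q → (r → ¬q)) → ◇(¬q → (r → ¬q))) ∧ q, u
2. ¬((¬q → (r → ¬q)) → ◇(¬q → (r → ¬q))), u   [∧-rule on 1]
3. q, u   [∧-rule on 1]
4. ¬q → (r → ¬q), u   [¬→-rule on 2]
5. ¬◇(¬q → (r → ¬q)), u   [¬→-rule on 2]
6. ¬(¬q → (r → ¬q)), u   [¬◇-rule on 5 via uRu]
7. ¬q, u   [¬→-rule on 6]
8. ¬(r → ¬q), u   [¬→-rule on 6]
Accessibility: uRu
Branch closes: q and ¬q both at u.
Every branch closes (one shown): unsatisfiable in T, hence also in S4, S5 (every S4/S5-frame is a T-frame).
K-tableau for the formula:
1. ¬((¬q → (r → ¬q)) → ◇(¬q → (r → ¬q))) ∧ q, u
2. ¬((¬q → (r → ¬q)) → ◇(¬q → (r → ¬q))), u   [∧-rule on 1]
3. q, u   [∧-rule on 1]
4. ¬q → (r → ¬q), u   [¬→-rule on 2]
5. ¬◇(¬q → (r → ¬q)), u   [¬→-rule on 2]
6. r → ¬q, u   [→-rule on 4 (branches; this branch)]
7. ¬r, u   [→-rule on 6 (branches; this branch)]
Complete open branch: satisfiable in K.

K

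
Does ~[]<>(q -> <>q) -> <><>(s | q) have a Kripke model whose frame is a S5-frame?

1. ~[]<>(q -> <>q) -> <><>(s | q), u
2. <><>(s | q), u
3. <>(s | q), v
4. s | q, w
5. q, w
Accessibility: uRu, uRv, uRw, vRu, vRv, vRw, wRu, wRv, wRw

Yes, satisfiable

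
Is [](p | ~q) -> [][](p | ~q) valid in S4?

Valid in S4

Tableau for the negation ~([](p | ~q) -> [][](p | ~q)):
1. ~([](p | ~q) -> [][](p | ~q)), w0
2. [](p | ~q), w0
3. ~[][](p | ~q), w0
4. p | ~q, w0
5. ~q, w0
6. ~[](p | ~q), w1
7. p | ~q, w1
8. ~q, w1
9. ~(p | ~q), w2
10. ~p, w2
11. q, w2
12. p | ~q, w2
13. ~q, w2
Accessibility: w0Rw0, w0Rw1, w0Rw2, w1Rw1, w1Rw2, w2Rw2
Branch closes: q and ~q both at w2.
All branches of the negation close; one closing branch shown above.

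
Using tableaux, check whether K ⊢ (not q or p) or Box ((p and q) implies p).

Tableau for the negation not ((not q or p) or Box ((p and q) implies p)):
1. not ((not q or p) or Box ((p and q) implies p)), 0
2. not (not q or p), 0   [neg-or-rule on 1]
3. not Box ((p and q) implies p), 0   [neg-or-rule on 1]
4. q, 0   [neg-or-rule on 2]
5. not p, 0   [neg-or-rule on 2]
6. not ((p and q) implies p), 1   [neg-Box-rule on 3: fresh world 1, 0R1]
7. p and q, 1   [neg-implies-rule on 6]
8. not p, 1   [neg-implies-rule on 6]
9. p, 1   [and-rule on 7]
10. q, 1   [and-rule on 7]
Accessibility: 0R1
Branch closes: p and not p both at 1.
All branches of the negation close; one closing branch shown above.

Valid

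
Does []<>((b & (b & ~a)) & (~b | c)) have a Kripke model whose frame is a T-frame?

Yes, satisfiable

1. []<>((b & (b & ~a)) & (~b | c)), w0
2. <>((b & (b & ~a)) & (~b | c)), w0
3. (b & (b & ~a)) & (~b | c), w1
4. b & (b & ~a), w1
5. ~b | c, w1
6. b, w1
7. b & ~a, w1
8. ~a, w1
9. <>((b & (b & ~a)) & (~b | c)), w1
10. c, w1
11. (b & (b & ~a)) & (~b | c), w2
12. b & (b & ~a), w2
13. ~b | c, w2
14. b, w2
15. b & ~a, w2
16. ~a, w2
17. c, w2
Accessibility: w0Rw0, w0Rw1, w1Rw1, w1Rw2, w2Rw2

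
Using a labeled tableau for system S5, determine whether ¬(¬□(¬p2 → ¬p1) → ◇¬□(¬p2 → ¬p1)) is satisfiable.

Unsatisfiable

1. ¬(¬□(¬p2 → ¬p1) → ◇¬□(¬p2 → ¬p1)), w0
2. ¬□(¬p2 → ¬p1), w0   [¬→-rule on 1]
3. ¬◇¬□(¬p2 → ¬p1), w0   [¬→-rule on 1]
4. □(¬p2 → ¬p1), w0   [¬◇-rule on 3 via w0Rw0]
5. ¬p2 → ¬p1, w0   [□-rule on 4 via w0Rw0]
6. ¬p1, w0   [→-rule on 5 (branches; this branch)]
7. ¬(¬p2 → ¬p1), w1   [¬□-rule on 2: fresh world w1, w0Rw1]
8. ¬p2, w1   [¬→-rule on 7]
9. p1, w1   [¬→-rule on 7]
10. □(¬p2 → ¬p1), w1   [¬◇-rule on 3 via w0Rw1]
11. ¬p2 → ¬p1, w1   [□-rule on 4 via w0Rw1]
12. ¬p1, w1   [→-rule on 11 (branches; this branch)]
Accessibility: w0Rw0, w0Rw1, w1Rw0, w1Rw1
Branch closes: p1 and ¬p1 both at w1.
All branches of the tableau close; one closing branch shown above.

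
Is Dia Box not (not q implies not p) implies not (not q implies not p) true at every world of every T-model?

Tableau for the negation not (Dia Box not (not q implies not p) implies not (not q implies not p)):
1. not (Dia Box not (not q implies not p) implies not (not q implies not p)), 0
2. Dia Box not (not q implies not p), 0
3. not q implies not p, 0
4. not p, 0
5. Box not (not q implies not p), 1
6. not (not q implies not p), 1
7. not q, 1
8. p, 1
Accessibility: 0R0, 0R1, 1R1
The negation has an open branch (countermodel exists).

No, not valid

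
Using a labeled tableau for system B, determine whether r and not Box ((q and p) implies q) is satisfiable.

1. r and not Box ((q and p) implies q), 0
2. r, 0
3. not Box ((q and p) implies q), 0
4. not ((q and p) implies q), 1
5. q and p, 1
6. not q, 1
7. q, 1
8. p, 1
Accessibility: 0R0, 0R1, 1R0, 1R1
Branch closes: q and not q both at 1.
Every branch closes; the branch above is one of them.

Unsatisfiable (every branch closes)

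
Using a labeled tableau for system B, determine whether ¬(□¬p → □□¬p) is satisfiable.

Yes, satisfiable

1. ¬(□¬p → □□¬p), 0
2. □¬p, 0
3. ¬□□¬p, 0
4. ¬p, 0
5. ¬□¬p, 1
6. ¬p, 1
7. p, 2
Accessibility: 0R0, 0R1, 1R0, 1R1, 1R2, 2R1, 2R2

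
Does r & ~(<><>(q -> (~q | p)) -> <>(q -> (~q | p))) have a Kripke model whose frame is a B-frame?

1. r & ~(<><>(q -> (~q | p)) -> <>(q -> (~q | p))), w0
2. r, w0   [&-rule on 1]
3. ~(<><>(q -> (~q | p)) -> <>(q -> (~q | p))), w0   [&-rule on 1]
4. <><>(q -> (~q | p)), w0   [~->-rule on 3]
5. ~<>(q -> (~q | p)), w0   [~->-rule on 3]
6. ~(q -> (~q | p)), w0   [~<>-rule on 5 via w0Rw0]
7. q, w0   [~->-rule on 6]
8. ~(~q | p), w0   [~->-rule on 6]
9. ~p, w0   [~|-rule on 8]
10. <>(q -> (~q | p)), w1   [<>-rule on 4: fresh world w1, w0Rw1]
11. ~(q -> (~q | p)), w1   [~<>-rule on 5 via w0Rw1]
12. q, w1   [~->-rule on 11]
13. ~(~q | p), w1   [~->-rule on 11]
14. ~p, w1   [~|-rule on 13]
15. q -> (~q | p), w2   [<>-rule on 10: fresh world w2, w1Rw2]
16. ~q | p, w2   [->-rule on 15 (branches; this branch)]
17. p, w2   [|-rule on 16 (branches; this branch)]
Accessibility: w0Rw0, w0Rw1, w1Rw0, w1Rw1, w1Rw2, w2Rw1, w2Rw2

Yes, satisfiable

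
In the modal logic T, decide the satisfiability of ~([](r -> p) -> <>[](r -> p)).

1. ~([](r -> p) -> <>[](r -> p)), 0
2. [](r -> p), 0
3. ~<>[](r -> p), 0
4. r -> p, 0
5. ~[](r -> p), 0
6. p, 0
7. ~(r -> p), 1
8. r, 1
9. ~p, 1
10. r -> p, 1
11. ~[](r -> p), 1
12. p, 1
Accessibility: 0R0, 0R1, 1R1
Branch closes: p and ~p both at 1.
All branches of the tableau close; one closing branch shown above.

Unsatisfiable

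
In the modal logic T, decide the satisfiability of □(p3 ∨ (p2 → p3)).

Satisfiable

1. □(p3 ∨ (p2 → p3)), u
2. p3 ∨ (p2 → p3), u   [□-rule on 1 via uRu]
3. p2 → p3, u   [∨-rule on 2 (branches; this branch)]
4. p3, u   [→-rule on 3 (branches; this branch)]
Accessibility: uRu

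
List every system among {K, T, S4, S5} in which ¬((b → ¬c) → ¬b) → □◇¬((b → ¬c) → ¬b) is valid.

S5

S5-tableau for the negation ¬(¬((b → ¬c) → ¬b) → □◇¬((b → ¬c) → ¬b)):
1. ¬(¬((b → ¬c) → ¬b) → □◇¬((b → ¬c) → ¬b)), w0
2. ¬((b → ¬c) → ¬b), w0   [¬→-rule on 1]
3. ¬□◇¬((b → ¬c) → ¬b), w0   [¬→-rule on 1]
4. b → ¬c, w0   [¬→-rule on 2]
5. b, w0   [¬→-rule on 2]
6. ¬c, w0   [→-rule on 4 (branches; this branch)]
7. ¬◇¬((b → ¬c) → ¬b), w1   [¬□-rule on 3: fresh world w1, w0Rw1]
8. (b → ¬c) → ¬b, w0   [¬◇-rule on 7 via w1Rw0]
9. (b → ¬c) → ¬b, w1   [¬◇-rule on 7 via w1Rw1]
10. ¬(b → ¬c), w0   [→-rule on 8 (branches; this branch)]
11. c, w0   [¬→-rule on 10]
Accessibility: w0Rw0, w0Rw1, w1Rw0, w1Rw1
Branch closes: c and ¬c both at w0.
Every branch closes (one shown): valid in S5.
S4-tableau for the negation ¬(¬((b → ¬c) → ¬b) → □◇¬((b → ¬c) → ¬b)):
1. ¬(¬((b → ¬c) → ¬b) → □◇¬((b → ¬c) → ¬b)), w0
2. ¬((b → ¬c) → ¬b), w0   [¬→-rule on 1]
3. ¬□◇¬((b → ¬c) → ¬b), w0   [¬→-rule on 1]
4. b → ¬c, w0   [¬→-rule on 2]
5. b, w0   [¬→-rule on 2]
6. ¬c, w0   [→-rule on 4 (branches; this branch)]
7. ¬◇¬((b → ¬c) → ¬b), w1   [¬□-rule on 3: fresh world w1, w0Rw1]
8. (b → ¬c) → ¬b, w1   [¬◇-rule on 7 via w1Rw1]
9. ¬b, w1   [→-rule on 8 (branches; this branch)]
Accessibility: w0Rw0, w0Rw1, w1Rw1
Complete open branch: countermodel on an S4-frame, so not valid in S4, nor in K, T (the same frame is also a K-frame and a T-frame).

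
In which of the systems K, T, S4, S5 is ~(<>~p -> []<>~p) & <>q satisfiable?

S4-tableau for the formula:
1. ~(<>~p -> []<>~p) & <>q, u
2. ~(<>~p -> []<>~p), u   [&-rule on 1]
3. <>q, u   [&-rule on 1]
4. <>~p, u   [~->-rule on 2]
5. ~[]<>~p, u   [~->-rule on 2]
6. q, v   [<>-rule on 3: fresh world v, uRv]
7. ~p, w   [<>-rule on 4: fresh world w, uRw]
8. ~<>~p, x   [~[]-rule on 5: fresh world x, uRx]
9. p, x   [~<>-rule on 8 via xRx]
Accessibility: uRu, uRv, uRw, uRx, vRv, wRw, xRx
Complete open branch: satisfiable in S4, hence also in K, T (this S4-model is also a K-model and a T-model).
S5-tableau for the formula:
1. ~(<>~p -> []<>~p) & <>q, u
2. ~(<>~p -> []<>~p), u   [&-rule on 1]
3. <>q, u   [&-rule on 1]
4. <>~p, u   [~->-rule on 2]
5. ~[]<>~p, u   [~->-rule on 2]
6. q, v   [<>-rule on 3: fresh world v, uRv]
7. ~p, w   [<>-rule on 4: fresh world w, uRw]
8. ~<>~p, x   [~[]-rule on 5: fresh world x, uRx]
9. p, u   [~<>-rule on 8 via xRu]
10. p, v   [~<>-rule on 8 via xRv]
11. p, w   [~<>-rule on 8 via xRw]
Accessibility: uRu, uRv, uRw, uRx, vRu, vRv, vRw, vRx, wRu, wRv, wRw, wRx, xRu, xRv, xRw, xRx
Branch closes: p and ~p both at w.
Every branch closes (one shown): unsatisfiable in S5.

K, T, S4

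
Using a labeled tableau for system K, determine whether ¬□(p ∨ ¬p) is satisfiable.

1. ¬□(p ∨ ¬p), 0
2. ¬(p ∨ ¬p), 1
3. ¬p, 1
4. p, 1
Accessibility: 0R1
Branch closes: p and ¬p both at 1.
All branches of the tableau close; one closing branch shown above.

No, unsatisfiable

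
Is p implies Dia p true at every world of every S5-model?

Valid

Tableau for the negation not (p implies Dia p):
1. not (p implies Dia p), 0
2. p, 0   [neg-implies-rule on 1]
3. not Dia p, 0   [neg-implies-rule on 1]
4. not p, 0   [neg-Dia-rule on 3 via 0R0]
Accessibility: 0R0
Branch closes: p and not p both at 0.
Every branch of the negation's tableau closes; the branch above is one of them.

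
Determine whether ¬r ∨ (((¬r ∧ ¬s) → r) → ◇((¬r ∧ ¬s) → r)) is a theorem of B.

Tableau for the negation ¬(¬r ∨ (((¬r ∧ ¬s) → r) → ◇((¬r ∧ ¬s) → r))):
1. ¬(¬r ∨ (((¬r ∧ ¬s) → r) → ◇((¬r ∧ ¬s) → r))), 0
2. r, 0   [¬∨-rule on 1]
3. ¬(((¬r ∧ ¬s) → r) → ◇((¬r ∧ ¬s) → r)), 0   [¬∨-rule on 1]
4. (¬r ∧ ¬s) → r, 0   [¬→-rule on 3]
5. ¬◇((¬r ∧ ¬s) → r), 0   [¬→-rule on 3]
6. ¬((¬r ∧ ¬s) → r), 0   [¬◇-rule on 5 via 0R0]
7. ¬r ∧ ¬s, 0   [¬→-rule on 6]
8. ¬r, 0   [¬→-rule on 6]
Accessibility: 0R0
Branch closes: r and ¬r both at 0.
All branches of the negation close; one closing branch shown above.

Valid in B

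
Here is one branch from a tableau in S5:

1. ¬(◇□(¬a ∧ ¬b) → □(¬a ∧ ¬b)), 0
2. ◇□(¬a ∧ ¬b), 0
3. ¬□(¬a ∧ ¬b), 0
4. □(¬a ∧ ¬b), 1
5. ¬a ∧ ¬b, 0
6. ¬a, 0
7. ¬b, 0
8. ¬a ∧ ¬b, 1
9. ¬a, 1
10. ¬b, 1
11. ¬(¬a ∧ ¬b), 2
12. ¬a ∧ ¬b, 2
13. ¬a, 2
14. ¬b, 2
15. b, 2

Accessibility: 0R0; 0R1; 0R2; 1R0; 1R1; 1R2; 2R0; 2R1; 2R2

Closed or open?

Both b and ¬b appear at 2.

Closed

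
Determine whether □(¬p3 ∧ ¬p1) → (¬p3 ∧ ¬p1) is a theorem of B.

Tableau for the negation ¬(□(¬p3 ∧ ¬p1) → (¬p3 ∧ ¬p1)):
1. ¬(□(¬p3 ∧ ¬p1) → (¬p3 ∧ ¬p1)), 0
2. □(¬p3 ∧ ¬p1), 0   [¬→-rule on 1]
3. ¬(¬p3 ∧ ¬p1), 0   [¬→-rule on 1]
4. ¬p3 ∧ ¬p1, 0   [□-rule on 2 via 0R0]
5. ¬p3, 0   [∧-rule on 4]
6. ¬p1, 0   [∧-rule on 4]
7. p1, 0   [¬∧-rule on 3 (branches; this branch)]
Accessibility: 0R0
Branch closes: p1 and ¬p1 both at 0.
Every branch of the negation's tableau closes; the branch above is one of them.

Valid in B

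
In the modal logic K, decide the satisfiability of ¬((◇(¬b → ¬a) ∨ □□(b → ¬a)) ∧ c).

Yes, satisfiable

1. ¬((◇(¬b → ¬a) ∨ □□(b → ¬a)) ∧ c), u
2. ¬c, u   [¬∧-rule on 1 (branches; this branch)]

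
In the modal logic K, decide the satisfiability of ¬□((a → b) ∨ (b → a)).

1. ¬□((a → b) ∨ (b → a)), 0
2. ¬((a → b) ∨ (b → a)), 1   [¬□-rule on 1: fresh world 1, 0R1]
3. ¬(a → b), 1   [¬∨-rule on 2]
4. ¬(b → a), 1   [¬∨-rule on 2]
5. a, 1   [¬→-rule on 3]
6. ¬b, 1   [¬→-rule on 3]
7. b, 1   [¬→-rule on 4]
8. ¬a, 1   [¬→-rule on 4]
Accessibility: 0R1
Branch closes: b and ¬b both at 1.
Every branch closes; the branch above is one of them.

Unsatisfiable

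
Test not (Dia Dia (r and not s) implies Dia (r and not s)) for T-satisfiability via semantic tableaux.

1. not (Dia Dia (r and not s) implies Dia (r and not s)), 0
2. Dia Dia (r and not s), 0
3. not Dia (r and not s), 0
4. not (r and not s), 0
5. s, 0
6. Dia (r and not s), 1
7. not (r and not s), 1
8. s, 1
9. r and not s, 2
10. r, 2
11. not s, 2
Accessibility: 0R0, 0R1, 1R1, 1R2, 2R2

Satisfiable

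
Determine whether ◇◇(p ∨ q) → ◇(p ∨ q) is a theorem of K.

Tableau for the negation ¬(◇◇(p ∨ q) → ◇(p ∨ q)):
1. ¬(◇◇(p ∨ q) → ◇(p ∨ q)), w0
2. ◇◇(p ∨ q), w0   [¬→-rule on 1]
3. ¬◇(p ∨ q), w0   [¬→-rule on 1]
4. ◇(p ∨ q), w1   [◇-rule on 2: fresh world w1, w0Rw1]
5. ¬(p ∨ q), w1   [¬◇-rule on 3 via w0Rw1]
6. ¬p, w1   [¬∨-rule on 5]
7. ¬q, w1   [¬∨-rule on 5]
8. p ∨ q, w2   [◇-rule on 4: fresh world w2, w1Rw2]
9. q, w2   [∨-rule on 8 (branches; this branch)]
Accessibility: w0Rw1, w1Rw2
The negation has an open branch (countermodel exists).

Not valid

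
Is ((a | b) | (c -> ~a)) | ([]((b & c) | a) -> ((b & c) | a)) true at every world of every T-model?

Tableau for the negation ~(((a | b) | (c -> ~a)) | ([]((b & c) | a) -> ((b & c) | a))):
1. ~(((a | b) | (c -> ~a)) | ([]((b & c) | a) -> ((b & c) | a))), w0
2. ~((a | b) | (c -> ~a)), w0
3. ~([]((b & c) | a) -> ((b & c) | a)), w0
4. ~(a | b), w0
5. ~(c -> ~a), w0
6. []((b & c) | a), w0
7. ~((b & c) | a), w0
8. ~a, w0
9. ~b, w0
10. c, w0
11. a, w0
Accessibility: w0Rw0
Branch closes: a and ~a both at w0.
All branches of the negation close; one closing branch shown above.

Valid in T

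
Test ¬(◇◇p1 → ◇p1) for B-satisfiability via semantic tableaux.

Yes, satisfiable

1. ¬(◇◇p1 → ◇p1), w0
2. ◇◇p1, w0
3. ¬◇p1, w0
4. ¬p1, w0
5. ◇p1, w1
6. ¬p1, w1
7. p1, w2
Accessibility: w0Rw0, w0Rw1, w1Rw0, w1Rw1, w1Rw2, w2Rw1, w2Rw2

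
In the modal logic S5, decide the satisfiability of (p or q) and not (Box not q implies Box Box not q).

1. (p or q) and not (Box not q implies Box Box not q), u
2. p or q, u
3. not (Box not q implies Box Box not q), u
4. Box not q, u
5. not Box Box not q, u
6. not q, u
7. p, u
8. not Box not q, v
9. not q, v
10. q, w
11. not q, w
Accessibility: uRu, uRv, uRw, vRu, vRv, vRw, wRu, wRv, wRw
Branch closes: q and not q both at w.
(One branch shown.) All branches close.

No, unsatisfiable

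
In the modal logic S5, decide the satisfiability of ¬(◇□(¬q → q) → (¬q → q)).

Unsatisfiable

1. ¬(◇□(¬q → q) → (¬q → q)), 0
2. ◇□(¬q → q), 0
3. ¬(¬q → q), 0
4. ¬q, 0
5. □(¬q → q), 1
6. ¬q → q, 0
7. ¬q → q, 1
8. q, 0
Accessibility: 0R0, 0R1, 1R0, 1R1
Branch closes: q and ¬q both at 0.
All branches of the tableau close; one closing branch shown above.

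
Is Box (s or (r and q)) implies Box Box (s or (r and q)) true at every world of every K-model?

Tableau for the negation not (Box (s or (r and q)) implies Box Box (s or (r and q))):
1. not (Box (s or (r and q)) implies Box Box (s or (r and q))), u
2. Box (s or (r and q)), u
3. not Box Box (s or (r and q)), u
4. not Box (s or (r and q)), v
5. s or (r and q), v
6. r and q, v
7. r, v
8. q, v
9. not (s or (r and q)), w
10. not s, w
11. not (r and q), w
12. not q, w
Accessibility: uRv, vRw
The negation has an open branch (countermodel exists).

Not valid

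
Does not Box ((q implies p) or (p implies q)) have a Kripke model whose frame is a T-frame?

Unsatisfiable

1. not Box ((q implies p) or (p implies q)), w0
2. not ((q implies p) or (p implies q)), w1   [neg-Box-rule on 1: fresh world w1, w0Rw1]
3. not (q implies p), w1   [neg-or-rule on 2]
4. not (p implies q), w1   [neg-or-rule on 2]
5. q, w1   [neg-implies-rule on 3]
6. not p, w1   [neg-implies-rule on 3]
7. p, w1   [neg-implies-rule on 4]
8. not q, w1   [neg-implies-rule on 4]
Accessibility: w0Rw0, w0Rw1, w1Rw1
Branch closes: p and not p both at w1.
Every branch closes; the branch above is one of them.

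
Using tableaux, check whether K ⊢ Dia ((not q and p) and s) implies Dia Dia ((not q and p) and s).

Tableau for the negation not (Dia ((not q and p) and s) implies Dia Dia ((not q and p) and s)):
1. not (Dia ((not q and p) and s) implies Dia Dia ((not q and p) and s)), 0
2. Dia ((not q and p) and s), 0
3. not Dia Dia ((not q and p) and s), 0
4. (not q and p) and s, 1
5. not q and p, 1
6. s, 1
7. not q, 1
8. p, 1
9. not Dia ((not q and p) and s), 1
Accessibility: 0R1
The negation has an open branch (countermodel exists).

No, not valid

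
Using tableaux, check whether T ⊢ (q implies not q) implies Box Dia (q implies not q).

No, not valid

Tableau for the negation not ((q implies not q) implies Box Dia (q implies not q)):
1. not ((q implies not q) implies Box Dia (q implies not q)), u
2. q implies not q, u
3. not Box Dia (q implies not q), u
4. not q, u
5. not Dia (q implies not q), v
6. not (q implies not q), v
7. q, v
Accessibility: uRu, uRv, vRv
The negation has an open branch (countermodel exists).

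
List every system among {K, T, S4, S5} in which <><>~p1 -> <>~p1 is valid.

S4, S5

T-tableau for the negation ~(<><>~p1 -> <>~p1):
1. ~(<><>~p1 -> <>~p1), u
2. <><>~p1, u   [~->-rule on 1]
3. ~<>~p1, u   [~->-rule on 1]
4. p1, u   [~<>-rule on 3 via uRu]
5. <>~p1, v   [<>-rule on 2: fresh world v, uRv]
6. p1, v   [~<>-rule on 3 via uRv]
7. ~p1, w   [<>-rule on 5: fresh world w, vRw]
Accessibility: uRu, uRv, vRv, vRw, wRw
Complete open branch: countermodel on a T-frame, so not valid in T, nor in K (the same frame is also a K-frame).
S4-tableau for the negation ~(<><>~p1 -> <>~p1):
1. ~(<><>~p1 -> <>~p1), u
2. <><>~p1, u   [~->-rule on 1]
3. ~<>~p1, u   [~->-rule on 1]
4. p1, u   [~<>-rule on 3 via uRu]
5. <>~p1, v   [<>-rule on 2: fresh world v, uRv]
6. p1, v   [~<>-rule on 3 via uRv]
7. ~p1, w   [<>-rule on 5: fresh world w, vRw]
8. p1, w   [~<>-rule on 3 via uRw]
Accessibility: uRu, uRv, uRw, vRv, vRw, wRw
Branch closes: p1 and ~p1 both at w.
Every branch closes (one shown): valid in S4, hence also in S5 (every theorem of S4 is a theorem of S5).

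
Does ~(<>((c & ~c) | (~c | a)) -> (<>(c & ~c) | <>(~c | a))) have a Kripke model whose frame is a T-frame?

Unsatisfiable

1. ~(<>((c & ~c) | (~c | a)) -> (<>(c & ~c) | <>(~c | a))), 0
2. <>((c & ~c) | (~c | a)), 0   [~->-rule on 1]
3. ~(<>(c & ~c) | <>(~c | a)), 0   [~->-rule on 1]
4. ~<>(c & ~c), 0   [~|-rule on 3]
5. ~<>(~c | a), 0   [~|-rule on 3]
6. ~(c & ~c), 0   [~<>-rule on 4 via 0R0]
7. ~(~c | a), 0   [~<>-rule on 5 via 0R0]
8. c, 0   [~|-rule on 7]
9. ~a, 0   [~|-rule on 7]
10. (c & ~c) | (~c | a), 1   [<>-rule on 2: fresh world 1, 0R1]
11. ~(c & ~c), 1   [~<>-rule on 4 via 0R1]
12. ~(~c | a), 1   [~<>-rule on 5 via 0R1]
13. c, 1   [~|-rule on 12]
14. ~a, 1   [~|-rule on 12]
15. ~c | a, 1   [|-rule on 10 (branches; this branch)]
16. a, 1   [|-rule on 15 (branches; this branch)]
Accessibility: 0R0, 0R1, 1R1
Branch closes: a and ~a both at 1.
Every branch closes; the branch above is one of them.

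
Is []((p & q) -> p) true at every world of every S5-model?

Tableau for the negation ~[]((p & q) -> p):
1. ~[]((p & q) -> p), w0
2. ~((p & q) -> p), w1   [~[]-rule on 1: fresh world w1, w0Rw1]
3. p & q, w1   [~->-rule on 2]
4. ~p, w1   [~->-rule on 2]
5. p, w1   [&-rule on 3]
6. q, w1   [&-rule on 3]
Accessibility: w0Rw0, w0Rw1, w1Rw0, w1Rw1
Branch closes: p and ~p both at w1.
Every branch of the negation's tableau closes; the branch above is one of them.

Valid in S5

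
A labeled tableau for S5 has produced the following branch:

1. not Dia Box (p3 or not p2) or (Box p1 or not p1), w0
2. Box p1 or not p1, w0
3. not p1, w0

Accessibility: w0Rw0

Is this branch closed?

Not closed

No atom appears with both signs at the same world.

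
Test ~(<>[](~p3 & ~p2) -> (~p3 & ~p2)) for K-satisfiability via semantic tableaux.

Yes, satisfiable

1. ~(<>[](~p3 & ~p2) -> (~p3 & ~p2)), 0
2. <>[](~p3 & ~p2), 0
3. ~(~p3 & ~p2), 0
4. p2, 0
5. [](~p3 & ~p2), 1
Accessibility: 0R1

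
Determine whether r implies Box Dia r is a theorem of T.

Tableau for the negation not (r implies Box Dia r):
1. not (r implies Box Dia r), u
2. r, u
3. not Box Dia r, u
4. not Dia r, v
5. not r, v
Accessibility: uRu, uRv, vRv
The negation has an open branch (countermodel exists).

No, not valid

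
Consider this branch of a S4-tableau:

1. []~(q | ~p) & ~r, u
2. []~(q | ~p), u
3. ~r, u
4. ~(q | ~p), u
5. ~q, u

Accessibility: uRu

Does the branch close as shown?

No atom appears with both signs at the same world.

Not closed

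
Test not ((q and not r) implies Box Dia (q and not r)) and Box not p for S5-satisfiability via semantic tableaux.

Unsatisfiable (every branch closes)

1. not ((q and not r) implies Box Dia (q and not r)) and Box not p, 0
2. not ((q and not r) implies Box Dia (q and not r)), 0   [and-rule on 1]
3. Box not p, 0   [and-rule on 1]
4. q and not r, 0   [neg-implies-rule on 2]
5. not Box Dia (q and not r), 0   [neg-implies-rule on 2]
6. q, 0   [and-rule on 4]
7. not r, 0   [and-rule on 4]
8. not p, 0   [Box-rule on 3 via 0R0]
9. not Dia (q and not r), 1   [neg-Box-rule on 5: fresh world 1, 0R1]
10. not p, 1   [Box-rule on 3 via 0R1]
11. not (q and not r), 0   [neg-Dia-rule on 9 via 1R0]
12. not (q and not r), 1   [neg-Dia-rule on 9 via 1R1]
13. r, 0   [neg-and-rule on 11 (branches; this branch)]
Accessibility: 0R0, 0R1, 1R0, 1R1
Branch closes: r and not r both at 0.
All branches of the tableau close; one closing branch shown above.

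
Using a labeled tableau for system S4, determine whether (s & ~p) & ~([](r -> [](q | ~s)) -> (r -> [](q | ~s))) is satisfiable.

Unsatisfiable (every branch closes)

1. (s & ~p) & ~([](r -> [](q | ~s)) -> (r -> [](q | ~s))), w0
2. s & ~p, w0   [&-rule on 1]
3. ~([](r -> [](q | ~s)) -> (r -> [](q | ~s))), w0   [&-rule on 1]
4. s, w0   [&-rule on 2]
5. ~p, w0   [&-rule on 2]
6. [](r -> [](q | ~s)), w0   [~->-rule on 3]
7. ~(r -> [](q | ~s)), w0   [~->-rule on 3]
8. r, w0   [~->-rule on 7]
9. ~[](q | ~s), w0   [~->-rule on 7]
10. r -> [](q | ~s), w0   [[]-rule on 6 via w0Rw0]
11. [](q | ~s), w0   [->-rule on 10 (branches; this branch)]
12. q | ~s, w0   [[]-rule on 11 via w0Rw0]
13. q, w0   [|-rule on 12 (branches; this branch)]
14. ~(q | ~s), w1   [~[]-rule on 9: fresh world w1, w0Rw1]
15. ~q, w1   [~|-rule on 14]
16. s, w1   [~|-rule on 14]
17. r -> [](q | ~s), w1   [[]-rule on 6 via w0Rw1]
18. q | ~s, w1   [[]-rule on 11 via w0Rw1]
19. [](q | ~s), w1   [->-rule on 17 (branches; this branch)]
20. ~s, w1   [|-rule on 18 (branches; this branch)]
Accessibility: w0Rw0, w0Rw1, w1Rw1
Branch closes: s and ~s both at w1.
Every branch closes; the branch above is one of them.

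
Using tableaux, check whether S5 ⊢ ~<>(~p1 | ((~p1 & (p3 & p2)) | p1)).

Tableau for the negation <>(~p1 | ((~p1 & (p3 & p2)) | p1)):
1. <>(~p1 | ((~p1 & (p3 & p2)) | p1)), w0
2. ~p1 | ((~p1 & (p3 & p2)) | p1), w1   [<>-rule on 1: fresh world w1, w0Rw1]
3. (~p1 & (p3 & p2)) | p1, w1   [|-rule on 2 (branches; this branch)]
4. p1, w1   [|-rule on 3 (branches; this branch)]
Accessibility: w0Rw0, w0Rw1, w1Rw0, w1Rw1
The negation has an open branch (countermodel exists).

Not valid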